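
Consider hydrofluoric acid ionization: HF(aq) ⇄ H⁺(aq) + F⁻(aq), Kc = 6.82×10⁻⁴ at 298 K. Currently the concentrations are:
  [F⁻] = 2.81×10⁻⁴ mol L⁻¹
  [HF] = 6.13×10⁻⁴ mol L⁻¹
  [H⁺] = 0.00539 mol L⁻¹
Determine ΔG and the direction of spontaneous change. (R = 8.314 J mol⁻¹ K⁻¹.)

Qc = [H⁺]·[F⁻] / [HF] = (0.00539)·(2.81×10⁻⁴) / (6.13×10⁻⁴) = 0.00247
ΔG = RT ln(Qc/Kc) = (8.314 J mol⁻¹ K⁻¹)(298 K) × ln(0.00247/6.82×10⁻⁴)
   = (2.478 kJ/mol)(1.287) = 3.19 kJ/mol
ΔG > 0, so the forward reaction is non-spontaneous (proceeds in reverse).

ΔG = 3.19 kJ/mol; the forward reaction is non-spontaneous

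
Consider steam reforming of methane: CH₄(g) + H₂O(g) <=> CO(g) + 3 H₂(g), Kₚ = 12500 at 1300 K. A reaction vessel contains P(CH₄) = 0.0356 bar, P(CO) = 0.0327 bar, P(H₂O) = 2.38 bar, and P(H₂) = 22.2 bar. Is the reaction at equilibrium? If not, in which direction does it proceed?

Qₚ = P(CO)·P(H₂)³ / (P(CH₄)·P(H₂O)) = (0.0327)·(22.2)³ / ((0.0356)·(2.38)) = 4220
Qₚ = 4220 < Kₚ = 12500, so the forward reaction proceeds.

to the right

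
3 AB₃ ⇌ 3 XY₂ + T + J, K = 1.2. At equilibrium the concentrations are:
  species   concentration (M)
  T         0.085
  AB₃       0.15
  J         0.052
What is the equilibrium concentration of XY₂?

At equilibrium, K = [XY₂]³·[T]·[J] / [AB₃]³ = 1.2.
([XY₂])³·(0.085)·(0.052) / (0.15)³ = 1.2
[XY₂]³ = 0.916 ⇒ [XY₂] = 0.97 M

[XY₂] = 0.97 M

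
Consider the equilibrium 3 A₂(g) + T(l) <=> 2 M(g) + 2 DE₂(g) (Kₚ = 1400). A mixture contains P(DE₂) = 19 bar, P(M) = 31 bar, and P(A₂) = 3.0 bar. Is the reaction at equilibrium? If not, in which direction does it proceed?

(T is a pure liquid — omitted from Qₚ.)
Qₚ = P(M)²·P(DE₂)² / P(A₂)³ = (31)²·(19)² / (3.0)³ = 13000
Qₚ = 13000 > Kₚ = 1400, so the reverse reaction proceeds.

toward reactants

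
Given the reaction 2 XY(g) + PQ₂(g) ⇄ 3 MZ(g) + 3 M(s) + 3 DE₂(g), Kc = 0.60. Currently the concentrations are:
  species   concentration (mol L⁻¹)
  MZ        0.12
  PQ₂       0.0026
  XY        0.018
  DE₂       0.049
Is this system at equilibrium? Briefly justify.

(M is a pure solid — omitted from Qc.)
Qc = [MZ]³·[DE₂]³ / ([XY]²·[PQ₂]) = (0.12)³·(0.049)³ / ((0.018)²·(0.0026)) = 0.24
Qc = 0.24 < Kc = 0.60: net forward reaction.

no; Q < K, reaction proceeds forward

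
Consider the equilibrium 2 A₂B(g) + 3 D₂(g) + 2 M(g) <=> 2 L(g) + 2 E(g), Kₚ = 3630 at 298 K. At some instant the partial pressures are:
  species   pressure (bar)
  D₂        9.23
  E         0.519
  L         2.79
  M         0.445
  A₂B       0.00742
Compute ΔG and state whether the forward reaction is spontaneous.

ΔG = -6.68 kJ/mol; the forward reaction is spontaneous

Qₚ = P(L)²·P(E)² / (P(A₂B)²·P(D₂)³·P(M)²) = (2.79)²·(0.519)² / ((0.00742)²·(9.23)³·(0.445)²) = 245
ΔG = RT ln(Qₚ/Kₚ) = (8.314 J mol⁻¹ K⁻¹)(298 K) × ln(245/3630)
   = (2.478 kJ/mol)(-2.696) = -6.68 kJ/mol
ΔG < 0, so the forward reaction is spontaneous (proceeds forward).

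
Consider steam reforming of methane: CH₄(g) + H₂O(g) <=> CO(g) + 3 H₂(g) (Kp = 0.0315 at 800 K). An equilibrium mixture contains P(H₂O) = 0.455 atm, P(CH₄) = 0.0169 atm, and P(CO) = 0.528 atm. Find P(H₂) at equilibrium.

At equilibrium, Kp = P(CO)·P(H₂)³ / (P(CH₄)·P(H₂O)) = 0.0315.
(0.528)·(P(H₂))³ / ((0.0169)·(0.455)) = 0.0315
P(H₂)³ = 4.59×10⁻⁴ ⇒ P(H₂) = 0.0771 atm

P(H₂) = 0.0771 atm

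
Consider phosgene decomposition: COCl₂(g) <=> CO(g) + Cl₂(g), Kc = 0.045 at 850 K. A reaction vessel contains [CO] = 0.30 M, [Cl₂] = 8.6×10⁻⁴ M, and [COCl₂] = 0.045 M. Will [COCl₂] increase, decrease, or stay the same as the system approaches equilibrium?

decrease

Qc = [CO]·[Cl₂] / [COCl₂] = (0.30)·(8.6×10⁻⁴) / (0.045) = 0.0057
Qc = 0.0057 < Kc = 0.045: net forward reaction.
COCl₂ is a reactant, so it decreases.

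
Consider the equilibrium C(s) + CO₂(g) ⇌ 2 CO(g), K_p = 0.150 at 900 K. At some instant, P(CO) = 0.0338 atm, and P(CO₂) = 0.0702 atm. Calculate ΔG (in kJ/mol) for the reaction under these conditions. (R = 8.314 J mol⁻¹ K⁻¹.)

ΔG = -16.6 kJ/mol

(C is a pure solid — omitted from Q_p.)
Q_p = P(CO)² / P(CO₂) = (0.0338)² / (0.0702) = 0.0163
ΔG = RT ln(Q_p/K_p) = (8.314 J mol⁻¹ K⁻¹)(900 K) × ln(0.0163/0.150)
   = (7.483 kJ/mol)(-2.219) = -16.6 kJ/mol
ΔG < 0, so the forward reaction is spontaneous (proceeds forward).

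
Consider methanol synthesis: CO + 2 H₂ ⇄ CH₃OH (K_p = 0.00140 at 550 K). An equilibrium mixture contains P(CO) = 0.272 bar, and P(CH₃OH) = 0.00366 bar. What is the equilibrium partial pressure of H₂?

P(H₂) = 3.10 bar

At equilibrium, K_p = P(CH₃OH) / (P(CO)·P(H₂)²) = 0.00140.
(0.00366) / ((0.272)·(P(H₂))²) = 0.00140
P(H₂)² = 9.61 ⇒ P(H₂) = 3.10 bar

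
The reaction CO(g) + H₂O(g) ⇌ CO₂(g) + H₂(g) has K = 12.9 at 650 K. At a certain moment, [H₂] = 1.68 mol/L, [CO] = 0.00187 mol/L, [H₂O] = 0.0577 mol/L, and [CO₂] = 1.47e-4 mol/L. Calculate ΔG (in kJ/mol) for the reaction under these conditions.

Q = [CO₂]·[H₂] / ([CO]·[H₂O]) = (1.47e-4)·(1.68) / ((0.00187)·(0.0577)) = 2.29
ΔG = RT ln(Q/K) = (8.314 J mol⁻¹ K⁻¹)(650 K) × ln(2.29/12.9)
   = (5.404 kJ/mol)(-1.729) = -9.34 kJ/mol
ΔG < 0, so the forward reaction is spontaneous (proceeds forward).

ΔG = -9.34 kJ/mol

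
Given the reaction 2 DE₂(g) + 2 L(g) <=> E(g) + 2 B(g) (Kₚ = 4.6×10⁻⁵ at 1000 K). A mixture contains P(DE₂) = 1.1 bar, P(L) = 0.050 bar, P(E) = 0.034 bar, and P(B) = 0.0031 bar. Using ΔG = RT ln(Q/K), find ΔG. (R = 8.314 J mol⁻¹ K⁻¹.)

ΔG = 7.10 kJ/mol

Qₚ = P(E)·P(B)² / (P(DE₂)²·P(L)²) = (0.034)·(0.0031)² / ((1.1)²·(0.050)²) = 1.08×10⁻⁴
ΔG = RT ln(Qₚ/Kₚ) = (8.314 J mol⁻¹ K⁻¹)(1000 K) × ln(1.08×10⁻⁴/4.6×10⁻⁵)
   = (8.314 kJ/mol)(0.8535) = 7.10 kJ/mol
ΔG > 0, so the forward reaction is non-spontaneous (proceeds in reverse).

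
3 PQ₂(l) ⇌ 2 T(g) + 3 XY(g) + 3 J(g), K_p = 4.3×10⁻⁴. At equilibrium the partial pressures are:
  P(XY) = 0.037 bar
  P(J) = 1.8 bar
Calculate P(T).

(PQ₂ is a pure liquid — omitted from K_p.)
At equilibrium, K_p = P(T)²·P(XY)³·P(J)³ = 4.3×10⁻⁴.
(P(T))²·(0.037)³·(1.8)³ = 4.3×10⁻⁴
P(T)² = 1.46 ⇒ P(T) = 1.2 bar

P(T) = 1.2 bar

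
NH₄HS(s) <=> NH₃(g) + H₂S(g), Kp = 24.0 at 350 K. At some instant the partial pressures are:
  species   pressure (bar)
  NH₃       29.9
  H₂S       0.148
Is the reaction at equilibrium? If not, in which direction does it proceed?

(NH₄HS is a pure solid — omitted from Qp.)
Qp = P(NH₃)·P(H₂S) = (29.9)·(0.148) = 4.43
Qp = 4.43 < Kp = 24.0, so the forward reaction proceeds.

in the forward direction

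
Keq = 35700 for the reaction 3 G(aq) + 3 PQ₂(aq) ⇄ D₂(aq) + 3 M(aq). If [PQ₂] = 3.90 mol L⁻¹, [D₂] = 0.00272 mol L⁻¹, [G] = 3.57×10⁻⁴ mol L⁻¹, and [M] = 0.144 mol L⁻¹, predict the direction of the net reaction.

Q = [D₂]·[M]³ / ([G]³·[PQ₂]³) = (0.00272)·(0.144)³ / ((3.57×10⁻⁴)³·(3.90)³) = 3010
Q = 3010 < Keq = 35700, so the forward reaction proceeds.

to the right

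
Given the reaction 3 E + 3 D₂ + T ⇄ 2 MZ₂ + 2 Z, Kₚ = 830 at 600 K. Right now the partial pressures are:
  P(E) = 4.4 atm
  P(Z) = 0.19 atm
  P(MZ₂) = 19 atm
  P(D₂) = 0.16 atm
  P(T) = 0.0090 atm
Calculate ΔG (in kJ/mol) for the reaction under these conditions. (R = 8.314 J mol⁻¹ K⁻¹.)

Qₚ = P(MZ₂)²·P(Z)² / (P(E)³·P(D₂)³·P(T)) = (19)²·(0.19)² / ((4.4)³·(0.16)³·(0.0090)) = 4150
ΔG = RT ln(Qₚ/Kₚ) = (8.314 J mol⁻¹ K⁻¹)(600 K) × ln(4150/830)
   = (4.988 kJ/mol)(1.609) = 8.03 kJ/mol
ΔG > 0, so the forward reaction is non-spontaneous (proceeds in reverse).

ΔG = 8.03 kJ/mol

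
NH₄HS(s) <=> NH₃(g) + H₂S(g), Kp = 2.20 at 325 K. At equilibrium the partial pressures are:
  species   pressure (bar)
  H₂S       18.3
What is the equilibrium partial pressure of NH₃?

P(NH₃) = 0.120 bar

(NH₄HS is a pure solid — omitted from Kp.)
At equilibrium, Kp = P(NH₃)·P(H₂S) = 2.20.
(P(NH₃))·(18.3) = 2.20
P(NH₃) = 0.120 bar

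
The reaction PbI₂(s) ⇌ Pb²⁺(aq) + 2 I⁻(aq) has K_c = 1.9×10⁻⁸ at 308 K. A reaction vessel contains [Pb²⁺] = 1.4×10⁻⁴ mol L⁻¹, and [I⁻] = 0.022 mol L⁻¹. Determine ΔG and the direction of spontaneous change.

(PbI₂ is a pure solid — omitted from Q_c.)
Q_c = [Pb²⁺]·[I⁻]² = (1.4×10⁻⁴)·(0.022)² = 6.78×10⁻⁸
ΔG = RT ln(Q_c/K_c) = (8.314 J mol⁻¹ K⁻¹)(308 K) × ln(6.78×10⁻⁸/1.9×10⁻⁸)
   = (2.561 kJ/mol)(1.272) = 3.26 kJ/mol
ΔG > 0, so the forward reaction is non-spontaneous (proceeds in reverse).

ΔG = 3.26 kJ/mol; the forward reaction is non-spontaneous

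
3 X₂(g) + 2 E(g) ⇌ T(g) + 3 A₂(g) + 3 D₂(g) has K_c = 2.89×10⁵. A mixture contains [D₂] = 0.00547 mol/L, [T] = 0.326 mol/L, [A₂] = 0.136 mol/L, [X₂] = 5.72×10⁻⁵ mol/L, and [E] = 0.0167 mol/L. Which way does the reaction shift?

to the left

Q_c = [T]·[A₂]³·[D₂]³ / ([X₂]³·[E]²) = (0.326)·(0.136)³·(0.00547)³ / ((5.72×10⁻⁵)³·(0.0167)²) = 2.57×10⁶
Q_c = 2.57×10⁶ > K_c = 2.89×10⁵, so the reverse reaction proceeds.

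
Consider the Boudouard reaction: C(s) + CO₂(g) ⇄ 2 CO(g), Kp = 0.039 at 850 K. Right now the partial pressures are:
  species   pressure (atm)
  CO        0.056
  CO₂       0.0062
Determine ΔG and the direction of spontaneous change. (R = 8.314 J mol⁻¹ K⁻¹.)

ΔG = 18.1 kJ/mol; the forward reaction is non-spontaneous

(C is a pure solid — omitted from Qp.)
Qp = P(CO)² / P(CO₂) = (0.056)² / (0.0062) = 0.506
ΔG = RT ln(Qp/Kp) = (8.314 J mol⁻¹ K⁻¹)(850 K) × ln(0.506/0.039)
   = (7.067 kJ/mol)(2.563) = 18.1 kJ/mol
ΔG > 0, so the forward reaction is non-spontaneous (proceeds in reverse).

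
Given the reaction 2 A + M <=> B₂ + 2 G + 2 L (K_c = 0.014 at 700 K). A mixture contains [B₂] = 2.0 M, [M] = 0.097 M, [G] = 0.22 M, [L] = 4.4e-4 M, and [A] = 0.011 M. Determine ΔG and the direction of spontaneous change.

Q_c = [B₂]·[G]²·[L]² / ([A]²·[M]) = (2.0)·(0.22)²·(4.4e-4)² / ((0.011)²·(0.097)) = 0.00160
ΔG = RT ln(Q_c/K_c) = (8.314 J mol⁻¹ K⁻¹)(700 K) × ln(0.00160/0.014)
   = (5.820 kJ/mol)(-2.169) = -12.6 kJ/mol
ΔG < 0, so the forward reaction is spontaneous (proceeds forward).

ΔG = -12.6 kJ/mol; the forward reaction is spontaneous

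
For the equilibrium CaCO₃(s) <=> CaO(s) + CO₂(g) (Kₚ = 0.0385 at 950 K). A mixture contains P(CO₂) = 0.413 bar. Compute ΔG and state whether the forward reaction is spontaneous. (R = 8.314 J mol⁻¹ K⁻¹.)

ΔG = 18.7 kJ/mol; the forward reaction is non-spontaneous

(CaCO₃, CaO are pure solids — omitted from Qₚ.)
Qₚ = P(CO₂) = 0.413
ΔG = RT ln(Qₚ/Kₚ) = (8.314 J mol⁻¹ K⁻¹)(950 K) × ln(0.413/0.0385)
   = (7.898 kJ/mol)(2.373) = 18.7 kJ/mol
ΔG > 0, so the forward reaction is non-spontaneous (proceeds in reverse).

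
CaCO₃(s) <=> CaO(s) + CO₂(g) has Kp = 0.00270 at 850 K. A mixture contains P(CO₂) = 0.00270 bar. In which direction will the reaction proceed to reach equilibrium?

(CaCO₃, CaO are pure solids — omitted from Qp.)
Qp = P(CO₂) = 0.00270
Qp = 0.00270 = Kp, so the system is already at equilibrium.

at equilibrium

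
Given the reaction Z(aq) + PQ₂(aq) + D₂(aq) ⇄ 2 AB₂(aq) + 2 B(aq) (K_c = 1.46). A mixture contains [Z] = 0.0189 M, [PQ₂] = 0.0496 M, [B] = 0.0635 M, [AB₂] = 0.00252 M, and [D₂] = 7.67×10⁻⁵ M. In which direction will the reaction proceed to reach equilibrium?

Q_c = [AB₂]²·[B]² / ([Z]·[PQ₂]·[D₂]) = (0.00252)²·(0.0635)² / ((0.0189)·(0.0496)·(7.67×10⁻⁵)) = 0.356
Q_c = 0.356 < K_c = 1.46, so the forward reaction proceeds.

in the forward direction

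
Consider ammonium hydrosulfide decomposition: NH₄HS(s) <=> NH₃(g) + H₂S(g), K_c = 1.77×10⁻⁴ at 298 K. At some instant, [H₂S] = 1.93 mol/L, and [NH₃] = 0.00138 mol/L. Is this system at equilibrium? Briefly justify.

(NH₄HS is a pure solid — omitted from Q_c.)
Q_c = [NH₃]·[H₂S] = (0.00138)·(1.93) = 0.00266
Q_c = 0.00266 > K_c = 1.77×10⁻⁴: net reverse reaction.

no; Q > K, reaction proceeds in reverse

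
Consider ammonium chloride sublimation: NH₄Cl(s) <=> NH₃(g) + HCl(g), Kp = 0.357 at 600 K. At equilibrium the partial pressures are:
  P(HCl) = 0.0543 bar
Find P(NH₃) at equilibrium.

P(NH₃) = 6.57 bar

(NH₄Cl is a pure solid — omitted from Kp.)
At equilibrium, Kp = P(NH₃)·P(HCl) = 0.357.
(P(NH₃))·(0.0543) = 0.357
P(NH₃) = 6.57 bar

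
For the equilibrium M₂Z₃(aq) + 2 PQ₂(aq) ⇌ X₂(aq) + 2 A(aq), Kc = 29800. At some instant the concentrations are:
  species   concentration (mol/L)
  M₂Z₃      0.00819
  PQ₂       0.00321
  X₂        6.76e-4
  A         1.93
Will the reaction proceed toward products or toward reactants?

neither direction; the system is at equilibrium

Qc = [X₂]·[A]² / ([M₂Z₃]·[PQ₂]²) = (6.76e-4)·(1.93)² / ((0.00819)·(0.00321)²) = 29800
Qc = 29800 = Kc, so the system is already at equilibrium.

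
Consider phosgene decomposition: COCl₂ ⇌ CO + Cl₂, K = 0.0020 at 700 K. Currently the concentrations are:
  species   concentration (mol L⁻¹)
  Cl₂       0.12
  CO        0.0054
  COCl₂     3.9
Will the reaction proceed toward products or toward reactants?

Q = [CO]·[Cl₂] / [COCl₂] = (0.0054)·(0.12) / (3.9) = 1.7×10⁻⁴
Q = 1.7×10⁻⁴ < K = 0.0020, so the forward reaction proceeds.

in the forward direction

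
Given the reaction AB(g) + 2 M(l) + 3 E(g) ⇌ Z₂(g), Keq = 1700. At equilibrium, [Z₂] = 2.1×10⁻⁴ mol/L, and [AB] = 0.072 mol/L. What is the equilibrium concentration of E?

[E] = 0.012 mol/L

(M is a pure liquid — omitted from Keq.)
At equilibrium, Keq = [Z₂] / ([AB]·[E]³) = 1700.
(2.1×10⁻⁴) / ((0.072)·([E])³) = 1700
[E]³ = 1.72×10⁻⁶ ⇒ [E] = 0.012 mol/L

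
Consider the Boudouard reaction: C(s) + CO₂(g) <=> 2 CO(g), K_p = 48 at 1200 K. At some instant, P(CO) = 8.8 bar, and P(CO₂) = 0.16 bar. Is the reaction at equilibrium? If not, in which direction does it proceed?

(C is a pure solid — omitted from Q_p.)
Q_p = P(CO)² / P(CO₂) = (8.8)² / (0.16) = 480
Q_p = 480 > K_p = 48, so the reverse reaction proceeds.

reverse (toward reactants)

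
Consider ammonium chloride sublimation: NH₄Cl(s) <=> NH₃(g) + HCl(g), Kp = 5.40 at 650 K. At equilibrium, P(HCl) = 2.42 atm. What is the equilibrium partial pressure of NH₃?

P(NH₃) = 2.23 atm

(NH₄Cl is a pure solid — omitted from Kp.)
At equilibrium, Kp = P(NH₃)·P(HCl) = 5.40.
(P(NH₃))·(2.42) = 5.40
P(NH₃) = 2.23 atm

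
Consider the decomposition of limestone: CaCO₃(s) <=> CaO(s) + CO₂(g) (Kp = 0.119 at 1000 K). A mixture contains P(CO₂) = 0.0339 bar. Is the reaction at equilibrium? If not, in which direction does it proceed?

(CaCO₃, CaO are pure solids — omitted from Qp.)
Qp = P(CO₂) = 0.0339
Qp = 0.0339 < Kp = 0.119, so the forward reaction proceeds.

forward (toward products)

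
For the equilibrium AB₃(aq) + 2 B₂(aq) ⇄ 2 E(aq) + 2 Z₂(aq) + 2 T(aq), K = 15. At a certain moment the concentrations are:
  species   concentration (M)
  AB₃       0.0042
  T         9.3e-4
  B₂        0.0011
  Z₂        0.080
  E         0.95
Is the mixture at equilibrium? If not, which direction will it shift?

no; Q < K, reaction proceeds forward

Q = [E]²·[Z₂]²·[T]² / ([AB₃]·[B₂]²) = (0.95)²·(0.080)²·(9.3e-4)² / ((0.0042)·(0.0011)²) = 0.98
Q = 0.98 < K = 15: net forward reaction.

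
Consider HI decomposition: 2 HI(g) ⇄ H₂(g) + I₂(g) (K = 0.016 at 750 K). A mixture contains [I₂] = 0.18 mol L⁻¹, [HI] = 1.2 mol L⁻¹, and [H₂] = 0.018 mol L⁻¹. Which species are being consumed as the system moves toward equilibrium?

Q = [H₂]·[I₂] / [HI]² = (0.018)·(0.18) / (1.2)² = 0.0023
Q = 0.0023 < K = 0.016: net forward reaction.

HI (reactants)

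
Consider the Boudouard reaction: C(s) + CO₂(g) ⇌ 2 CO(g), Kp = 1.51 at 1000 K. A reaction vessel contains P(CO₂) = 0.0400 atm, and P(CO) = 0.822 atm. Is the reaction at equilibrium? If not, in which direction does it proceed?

reverse (toward reactants)

(C is a pure solid — omitted from Qp.)
Qp = P(CO)² / P(CO₂) = (0.822)² / (0.0400) = 16.9
Qp = 16.9 > Kp = 1.51, so the reverse reaction proceeds.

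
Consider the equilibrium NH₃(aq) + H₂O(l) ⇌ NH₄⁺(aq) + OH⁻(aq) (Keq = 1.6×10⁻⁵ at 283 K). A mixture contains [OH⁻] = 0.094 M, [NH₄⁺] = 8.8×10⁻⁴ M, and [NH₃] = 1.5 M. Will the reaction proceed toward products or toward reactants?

(H₂O is a pure liquid — omitted from Q.)
Q = [NH₄⁺]·[OH⁻] / [NH₃] = (8.8×10⁻⁴)·(0.094) / (1.5) = 5.5×10⁻⁵
Q = 5.5×10⁻⁵ > Keq = 1.6×10⁻⁵, so the reverse reaction proceeds.

in the reverse direction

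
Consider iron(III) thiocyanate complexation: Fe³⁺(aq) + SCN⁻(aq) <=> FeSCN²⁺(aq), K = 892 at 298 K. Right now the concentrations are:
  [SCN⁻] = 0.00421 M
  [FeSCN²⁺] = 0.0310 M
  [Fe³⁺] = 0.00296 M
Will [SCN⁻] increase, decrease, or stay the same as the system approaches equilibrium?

increase

Q = [FeSCN²⁺] / ([Fe³⁺]·[SCN⁻]) = (0.0310) / ((0.00296)·(0.00421)) = 2490
Q = 2490 > K = 892: net reverse reaction.
SCN⁻ is a reactant, so it increases.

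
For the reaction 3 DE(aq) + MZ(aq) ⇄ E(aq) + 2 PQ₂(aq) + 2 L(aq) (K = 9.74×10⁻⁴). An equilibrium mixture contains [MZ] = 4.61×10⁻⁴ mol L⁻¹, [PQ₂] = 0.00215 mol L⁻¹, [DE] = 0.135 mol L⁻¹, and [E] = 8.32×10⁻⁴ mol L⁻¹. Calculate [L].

[L] = 0.536 mol L⁻¹

At equilibrium, K = [E]·[PQ₂]²·[L]² / ([DE]³·[MZ]) = 9.74×10⁻⁴.
(8.32×10⁻⁴)·(0.00215)²·([L])² / ((0.135)³·(4.61×10⁻⁴)) = 9.74×10⁻⁴
[L]² = 0.287 ⇒ [L] = 0.536 mol L⁻¹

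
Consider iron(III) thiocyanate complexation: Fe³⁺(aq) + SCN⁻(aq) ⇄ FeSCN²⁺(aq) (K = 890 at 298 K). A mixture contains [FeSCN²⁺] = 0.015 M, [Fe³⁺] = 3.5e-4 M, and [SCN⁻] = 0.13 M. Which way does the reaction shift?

toward products

Q = [FeSCN²⁺] / ([Fe³⁺]·[SCN⁻]) = (0.015) / ((3.5e-4)·(0.13)) = 330
Q = 330 < K = 890, so the forward reaction proceeds.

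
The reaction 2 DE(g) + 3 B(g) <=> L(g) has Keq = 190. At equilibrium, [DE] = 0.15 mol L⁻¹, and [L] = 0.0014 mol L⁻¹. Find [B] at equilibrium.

At equilibrium, Keq = [L] / ([DE]²·[B]³) = 190.
(0.0014) / ((0.15)²·([B])³) = 190
[B]³ = 3.27×10⁻⁴ ⇒ [B] = 0.069 mol L⁻¹

[B] = 0.069 mol L⁻¹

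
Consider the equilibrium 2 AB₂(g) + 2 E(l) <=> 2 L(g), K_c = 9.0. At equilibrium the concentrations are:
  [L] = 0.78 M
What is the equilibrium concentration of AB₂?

(E is a pure liquid — omitted from K_c.)
At equilibrium, K_c = [L]² / [AB₂]² = 9.0.
(0.78)² / ([AB₂])² = 9.0
[AB₂]² = 0.0676 ⇒ [AB₂] = 0.26 M

[AB₂] = 0.26 M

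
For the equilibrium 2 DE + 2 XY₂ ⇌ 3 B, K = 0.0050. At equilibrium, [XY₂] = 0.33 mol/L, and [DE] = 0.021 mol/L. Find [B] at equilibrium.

[B] = 0.0062 mol/L

At equilibrium, K = [B]³ / ([DE]²·[XY₂]²) = 0.0050.
([B])³ / ((0.021)²·(0.33)²) = 0.0050
[B]³ = 2.40×10⁻⁷ ⇒ [B] = 0.0062 mol/L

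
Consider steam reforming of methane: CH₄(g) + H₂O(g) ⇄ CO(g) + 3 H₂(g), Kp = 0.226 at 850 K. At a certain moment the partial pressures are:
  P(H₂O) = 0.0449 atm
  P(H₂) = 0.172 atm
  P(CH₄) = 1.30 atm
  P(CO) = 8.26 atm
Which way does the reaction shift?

in the reverse direction

Qp = P(CO)·P(H₂)³ / (P(CH₄)·P(H₂O)) = (8.26)·(0.172)³ / ((1.30)·(0.0449)) = 0.720
Qp = 0.720 > Kp = 0.226, so the reverse reaction proceeds.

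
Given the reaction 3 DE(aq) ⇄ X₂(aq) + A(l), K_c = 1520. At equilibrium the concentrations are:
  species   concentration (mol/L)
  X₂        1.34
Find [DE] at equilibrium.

[DE] = 0.0959 mol/L

(A is a pure liquid — omitted from K_c.)
At equilibrium, K_c = [X₂] / [DE]³ = 1520.
(1.34) / ([DE])³ = 1520
[DE]³ = 8.82×10⁻⁴ ⇒ [DE] = 0.0959 mol/L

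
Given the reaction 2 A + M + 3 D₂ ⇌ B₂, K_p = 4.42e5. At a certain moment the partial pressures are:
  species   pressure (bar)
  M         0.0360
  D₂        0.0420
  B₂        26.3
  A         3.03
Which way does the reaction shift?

Q_p = P(B₂) / (P(A)²·P(M)·P(D₂)³) = (26.3) / ((3.03)²·(0.0360)·(0.0420)³) = 1.07e6
Q_p = 1.07e6 > K_p = 4.42e5, so the reverse reaction proceeds.

in the reverse direction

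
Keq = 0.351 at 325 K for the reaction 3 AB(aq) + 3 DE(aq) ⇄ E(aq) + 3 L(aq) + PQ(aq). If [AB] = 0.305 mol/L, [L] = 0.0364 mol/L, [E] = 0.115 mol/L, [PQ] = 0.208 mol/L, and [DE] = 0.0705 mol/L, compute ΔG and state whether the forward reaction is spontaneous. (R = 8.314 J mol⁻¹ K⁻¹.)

Q = [E]·[L]³·[PQ] / ([AB]³·[DE]³) = (0.115)·(0.0364)³·(0.208) / ((0.305)³·(0.0705)³) = 0.116
ΔG = RT ln(Q/Keq) = (8.314 J mol⁻¹ K⁻¹)(325 K) × ln(0.116/0.351)
   = (2.702 kJ/mol)(-1.107) = -2.99 kJ/mol
ΔG < 0, so the forward reaction is spontaneous (proceeds forward).

ΔG = -2.99 kJ/mol; the forward reaction is spontaneous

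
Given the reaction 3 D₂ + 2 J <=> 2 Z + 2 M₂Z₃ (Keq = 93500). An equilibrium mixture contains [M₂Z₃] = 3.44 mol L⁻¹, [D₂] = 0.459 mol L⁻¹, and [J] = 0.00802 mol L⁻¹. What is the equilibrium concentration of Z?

At equilibrium, Keq = [Z]²·[M₂Z₃]² / ([D₂]³·[J]²) = 93500.
([Z])²·(3.44)² / ((0.459)³·(0.00802)²) = 93500
[Z]² = 0.0491 ⇒ [Z] = 0.222 mol L⁻¹

[Z] = 0.222 mol L⁻¹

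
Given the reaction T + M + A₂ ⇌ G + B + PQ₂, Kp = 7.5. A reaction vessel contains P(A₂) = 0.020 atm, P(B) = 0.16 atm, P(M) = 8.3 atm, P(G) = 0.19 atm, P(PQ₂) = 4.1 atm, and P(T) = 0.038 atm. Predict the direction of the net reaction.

Qp = P(G)·P(B)·P(PQ₂) / (P(T)·P(M)·P(A₂)) = (0.19)·(0.16)·(4.1) / ((0.038)·(8.3)·(0.020)) = 20
Qp = 20 > Kp = 7.5, so the reverse reaction proceeds.

toward reactants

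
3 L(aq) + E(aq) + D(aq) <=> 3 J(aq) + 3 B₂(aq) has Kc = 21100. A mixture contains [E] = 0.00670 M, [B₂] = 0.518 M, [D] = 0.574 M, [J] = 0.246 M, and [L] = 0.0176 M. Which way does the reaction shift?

in the reverse direction

Qc = [J]³·[B₂]³ / ([L]³·[E]·[D]) = (0.246)³·(0.518)³ / ((0.0176)³·(0.00670)·(0.574)) = 98700
Qc = 98700 > Kc = 21100, so the reverse reaction proceeds.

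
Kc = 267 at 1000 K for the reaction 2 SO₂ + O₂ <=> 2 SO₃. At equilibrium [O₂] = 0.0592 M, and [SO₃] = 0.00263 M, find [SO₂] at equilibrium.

[SO₂] = 6.62×10⁻⁴ M

At equilibrium, Kc = [SO₃]² / ([SO₂]²·[O₂]) = 267.
(0.00263)² / (([SO₂])²·(0.0592)) = 267
[SO₂]² = 4.38×10⁻⁷ ⇒ [SO₂] = 6.62×10⁻⁴ M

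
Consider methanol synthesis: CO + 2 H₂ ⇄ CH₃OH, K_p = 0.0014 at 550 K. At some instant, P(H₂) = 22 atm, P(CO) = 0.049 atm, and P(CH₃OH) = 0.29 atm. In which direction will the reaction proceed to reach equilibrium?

Q_p = P(CH₃OH) / (P(CO)·P(H₂)²) = (0.29) / ((0.049)·(22)²) = 0.012
Q_p = 0.012 > K_p = 0.0014, so the reverse reaction proceeds.

to the left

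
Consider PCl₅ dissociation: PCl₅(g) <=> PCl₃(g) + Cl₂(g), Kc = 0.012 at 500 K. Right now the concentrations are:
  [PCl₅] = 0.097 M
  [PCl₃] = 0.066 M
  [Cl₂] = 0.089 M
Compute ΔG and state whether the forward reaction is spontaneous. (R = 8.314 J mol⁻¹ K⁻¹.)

Qc = [PCl₃]·[Cl₂] / [PCl₅] = (0.066)·(0.089) / (0.097) = 0.0606
ΔG = RT ln(Qc/Kc) = (8.314 J mol⁻¹ K⁻¹)(500 K) × ln(0.0606/0.012)
   = (4.157 kJ/mol)(1.619) = 6.73 kJ/mol
ΔG > 0, so the forward reaction is non-spontaneous (proceeds in reverse).

ΔG = 6.73 kJ/mol; the forward reaction is non-spontaneous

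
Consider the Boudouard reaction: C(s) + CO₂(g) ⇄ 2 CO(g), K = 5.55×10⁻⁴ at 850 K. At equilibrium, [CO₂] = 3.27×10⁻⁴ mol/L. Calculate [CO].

[CO] = 4.26×10⁻⁴ mol/L

(C is a pure solid — omitted from K.)
At equilibrium, K = [CO]² / [CO₂] = 5.55×10⁻⁴.
([CO])² / (3.27×10⁻⁴) = 5.55×10⁻⁴
[CO]² = 1.81×10⁻⁷ ⇒ [CO] = 4.26×10⁻⁴ mol/L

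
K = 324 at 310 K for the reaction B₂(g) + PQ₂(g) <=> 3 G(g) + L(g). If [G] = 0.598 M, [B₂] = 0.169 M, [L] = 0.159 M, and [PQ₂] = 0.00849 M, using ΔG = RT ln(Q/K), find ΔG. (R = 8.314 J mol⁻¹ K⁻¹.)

ΔG = -6.74 kJ/mol

Q = [G]³·[L] / ([B₂]·[PQ₂]) = (0.598)³·(0.159) / ((0.169)·(0.00849)) = 23.7
ΔG = RT ln(Q/K) = (8.314 J mol⁻¹ K⁻¹)(310 K) × ln(23.7/324)
   = (2.577 kJ/mol)(-2.615) = -6.74 kJ/mol
ΔG < 0, so the forward reaction is spontaneous (proceeds forward).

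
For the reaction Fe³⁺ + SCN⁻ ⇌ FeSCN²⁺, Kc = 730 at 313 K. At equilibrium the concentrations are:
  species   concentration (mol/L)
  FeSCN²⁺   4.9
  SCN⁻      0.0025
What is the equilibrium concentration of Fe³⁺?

[Fe³⁺] = 2.7 mol/L

At equilibrium, Kc = [FeSCN²⁺] / ([Fe³⁺]·[SCN⁻]) = 730.
(4.9) / (([Fe³⁺])·(0.0025)) = 730
[Fe³⁺] = 2.68 = 2.7 mol/L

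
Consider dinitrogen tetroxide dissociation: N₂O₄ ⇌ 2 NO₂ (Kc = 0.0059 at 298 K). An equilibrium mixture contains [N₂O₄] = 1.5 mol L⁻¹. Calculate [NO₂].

[NO₂] = 0.094 mol L⁻¹

At equilibrium, Kc = [NO₂]² / [N₂O₄] = 0.0059.
([NO₂])² / (1.5) = 0.0059
[NO₂]² = 0.00885 ⇒ [NO₂] = 0.094 mol L⁻¹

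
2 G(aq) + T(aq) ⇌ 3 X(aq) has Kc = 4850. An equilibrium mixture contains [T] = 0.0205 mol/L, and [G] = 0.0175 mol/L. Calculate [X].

[X] = 0.312 mol/L

At equilibrium, Kc = [X]³ / ([G]²·[T]) = 4850.
([X])³ / ((0.0175)²·(0.0205)) = 4850
[X]³ = 0.0304 ⇒ [X] = 0.312 mol/L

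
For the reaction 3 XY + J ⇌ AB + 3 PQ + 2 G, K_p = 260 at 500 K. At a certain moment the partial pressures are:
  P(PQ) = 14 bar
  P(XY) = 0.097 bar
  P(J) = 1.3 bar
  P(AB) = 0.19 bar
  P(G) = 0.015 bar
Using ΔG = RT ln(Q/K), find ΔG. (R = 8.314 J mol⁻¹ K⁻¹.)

ΔG = -4.02 kJ/mol

Q_p = P(AB)·P(PQ)³·P(G)² / (P(XY)³·P(J)) = (0.19)·(14)³·(0.015)² / ((0.097)³·(1.3)) = 98.9
ΔG = RT ln(Q_p/K_p) = (8.314 J mol⁻¹ K⁻¹)(500 K) × ln(98.9/260)
   = (4.157 kJ/mol)(-0.9666) = -4.02 kJ/mol
ΔG < 0, so the forward reaction is spontaneous (proceeds forward).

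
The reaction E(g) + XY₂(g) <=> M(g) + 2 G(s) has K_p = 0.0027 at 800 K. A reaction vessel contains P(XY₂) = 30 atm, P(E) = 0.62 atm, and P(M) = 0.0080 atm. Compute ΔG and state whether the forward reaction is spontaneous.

(G is a pure solid — omitted from Q_p.)
Q_p = P(M) / (P(E)·P(XY₂)) = (0.0080) / ((0.62)·(30)) = 4.30×10⁻⁴
ΔG = RT ln(Q_p/K_p) = (8.314 J mol⁻¹ K⁻¹)(800 K) × ln(4.30×10⁻⁴/0.0027)
   = (6.651 kJ/mol)(-1.837) = -12.2 kJ/mol
ΔG < 0, so the forward reaction is spontaneous (proceeds forward).

ΔG = -12.2 kJ/mol; the forward reaction is spontaneous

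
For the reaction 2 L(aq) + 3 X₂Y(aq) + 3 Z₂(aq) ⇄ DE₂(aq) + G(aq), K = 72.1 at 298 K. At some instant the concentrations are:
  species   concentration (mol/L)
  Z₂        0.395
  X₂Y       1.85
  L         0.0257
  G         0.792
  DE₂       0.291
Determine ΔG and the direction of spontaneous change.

ΔG = 6.24 kJ/mol; the forward reaction is non-spontaneous

Q = [DE₂]·[G] / ([L]²·[X₂Y]³·[Z₂]³) = (0.291)·(0.792) / ((0.0257)²·(1.85)³·(0.395)³) = 894
ΔG = RT ln(Q/K) = (8.314 J mol⁻¹ K⁻¹)(298 K) × ln(894/72.1)
   = (2.478 kJ/mol)(2.518) = 6.24 kJ/mol
ΔG > 0, so the forward reaction is non-spontaneous (proceeds in reverse).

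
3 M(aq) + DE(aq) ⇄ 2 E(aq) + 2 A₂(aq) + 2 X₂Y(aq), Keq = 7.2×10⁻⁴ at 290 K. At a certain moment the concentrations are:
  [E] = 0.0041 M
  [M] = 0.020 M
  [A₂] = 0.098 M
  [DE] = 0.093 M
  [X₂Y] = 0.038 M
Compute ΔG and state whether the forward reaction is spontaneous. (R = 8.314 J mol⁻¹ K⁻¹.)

Q = [E]²·[A₂]²·[X₂Y]² / ([M]³·[DE]) = (0.0041)²·(0.098)²·(0.038)² / ((0.020)³·(0.093)) = 3.13×10⁻⁴
ΔG = RT ln(Q/Keq) = (8.314 J mol⁻¹ K⁻¹)(290 K) × ln(3.13×10⁻⁴/7.2×10⁻⁴)
   = (2.411 kJ/mol)(-0.8330) = -2.01 kJ/mol
ΔG < 0, so the forward reaction is spontaneous (proceeds forward).

ΔG = -2.01 kJ/mol; the forward reaction is spontaneous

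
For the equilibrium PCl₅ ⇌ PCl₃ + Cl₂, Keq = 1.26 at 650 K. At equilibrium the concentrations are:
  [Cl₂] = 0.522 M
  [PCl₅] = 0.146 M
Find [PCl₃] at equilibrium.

[PCl₃] = 0.352 M

At equilibrium, Keq = [PCl₃]·[Cl₂] / [PCl₅] = 1.26.
([PCl₃])·(0.522) / (0.146) = 1.26
[PCl₃] = 0.352 M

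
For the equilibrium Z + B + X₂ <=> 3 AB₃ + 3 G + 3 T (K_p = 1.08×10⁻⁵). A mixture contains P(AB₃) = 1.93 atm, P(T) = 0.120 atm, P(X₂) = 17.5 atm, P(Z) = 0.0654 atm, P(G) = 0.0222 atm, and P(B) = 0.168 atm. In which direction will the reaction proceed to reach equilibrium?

toward products

Q_p = P(AB₃)³·P(G)³·P(T)³ / (P(Z)·P(B)·P(X₂)) = (1.93)³·(0.0222)³·(0.120)³ / ((0.0654)·(0.168)·(17.5)) = 7.07×10⁻⁷
Q_p = 7.07×10⁻⁷ < K_p = 1.08×10⁻⁵, so the forward reaction proceeds.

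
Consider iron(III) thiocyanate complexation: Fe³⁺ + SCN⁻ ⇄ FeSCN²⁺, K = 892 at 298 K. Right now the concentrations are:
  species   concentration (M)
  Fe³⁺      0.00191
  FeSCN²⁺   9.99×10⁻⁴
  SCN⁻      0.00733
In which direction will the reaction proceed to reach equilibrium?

Q = [FeSCN²⁺] / ([Fe³⁺]·[SCN⁻]) = (9.99×10⁻⁴) / ((0.00191)·(0.00733)) = 71.4
Q = 71.4 < K = 892, so the forward reaction proceeds.

to the right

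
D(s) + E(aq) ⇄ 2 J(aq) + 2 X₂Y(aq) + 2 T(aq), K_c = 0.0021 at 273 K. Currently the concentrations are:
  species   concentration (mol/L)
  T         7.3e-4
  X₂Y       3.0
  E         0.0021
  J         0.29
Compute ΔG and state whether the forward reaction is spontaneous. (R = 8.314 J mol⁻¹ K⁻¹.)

ΔG = -5.43 kJ/mol; the forward reaction is spontaneous

(D is a pure solid — omitted from Q_c.)
Q_c = [J]²·[X₂Y]²·[T]² / [E] = (0.29)²·(3.0)²·(7.3e-4)² / (0.0021) = 1.92e-4
ΔG = RT ln(Q_c/K_c) = (8.314 J mol⁻¹ K⁻¹)(273 K) × ln(1.92e-4/0.0021)
   = (2.270 kJ/mol)(-2.392) = -5.43 kJ/mol
ΔG < 0, so the forward reaction is spontaneous (proceeds forward).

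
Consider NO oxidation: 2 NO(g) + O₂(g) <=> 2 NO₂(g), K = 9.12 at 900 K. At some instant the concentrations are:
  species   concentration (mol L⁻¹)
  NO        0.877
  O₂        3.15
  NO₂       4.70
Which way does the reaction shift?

Q = [NO₂]² / ([NO]²·[O₂]) = (4.70)² / ((0.877)²·(3.15)) = 9.12
Q = 9.12 = K, so the system is already at equilibrium.

no net change (already at equilibrium)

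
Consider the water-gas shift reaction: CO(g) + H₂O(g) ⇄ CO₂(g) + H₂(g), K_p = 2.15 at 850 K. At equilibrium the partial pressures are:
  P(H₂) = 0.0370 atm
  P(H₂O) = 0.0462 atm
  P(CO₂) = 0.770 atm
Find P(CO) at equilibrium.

At equilibrium, K_p = P(CO₂)·P(H₂) / (P(CO)·P(H₂O)) = 2.15.
(0.770)·(0.0370) / ((P(CO))·(0.0462)) = 2.15
P(CO) = 0.287 atm

P(CO) = 0.287 atm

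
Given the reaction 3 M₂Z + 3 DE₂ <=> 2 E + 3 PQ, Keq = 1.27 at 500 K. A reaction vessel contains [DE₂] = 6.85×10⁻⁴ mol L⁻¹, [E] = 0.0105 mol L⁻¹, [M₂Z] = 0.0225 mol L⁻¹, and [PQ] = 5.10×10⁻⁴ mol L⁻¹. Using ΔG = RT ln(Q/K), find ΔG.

Q = [E]²·[PQ]³ / ([M₂Z]³·[DE₂]³) = (0.0105)²·(5.10×10⁻⁴)³ / ((0.0225)³·(6.85×10⁻⁴)³) = 3.99
ΔG = RT ln(Q/Keq) = (8.314 J mol⁻¹ K⁻¹)(500 K) × ln(3.99/1.27)
   = (4.157 kJ/mol)(1.145) = 4.76 kJ/mol
ΔG > 0, so the forward reaction is non-spontaneous (proceeds in reverse).

ΔG = 4.76 kJ/mol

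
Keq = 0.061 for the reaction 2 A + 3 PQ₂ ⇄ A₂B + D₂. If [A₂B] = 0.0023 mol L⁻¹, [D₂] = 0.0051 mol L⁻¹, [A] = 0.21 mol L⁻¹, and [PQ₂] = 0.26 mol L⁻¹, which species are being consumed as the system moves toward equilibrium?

A, PQ₂ (reactants)

Q = [A₂B]·[D₂] / ([A]²·[PQ₂]³) = (0.0023)·(0.0051) / ((0.21)²·(0.26)³) = 0.015
Q = 0.015 < Keq = 0.061: net forward reaction.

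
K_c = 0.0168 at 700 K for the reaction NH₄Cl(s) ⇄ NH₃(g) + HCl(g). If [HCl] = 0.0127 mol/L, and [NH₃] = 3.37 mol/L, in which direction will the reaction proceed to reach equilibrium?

reverse (toward reactants)

(NH₄Cl is a pure solid — omitted from Q_c.)
Q_c = [NH₃]·[HCl] = (3.37)·(0.0127) = 0.0428
Q_c = 0.0428 > K_c = 0.0168, so the reverse reaction proceeds.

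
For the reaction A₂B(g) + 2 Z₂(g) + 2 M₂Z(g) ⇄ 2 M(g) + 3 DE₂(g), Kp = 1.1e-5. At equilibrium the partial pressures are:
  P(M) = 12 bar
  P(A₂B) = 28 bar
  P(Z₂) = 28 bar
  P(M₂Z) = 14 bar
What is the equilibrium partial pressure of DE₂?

At equilibrium, Kp = P(M)²·P(DE₂)³ / (P(A₂B)·P(Z₂)²·P(M₂Z)²) = 1.1e-5.
(12)²·(P(DE₂))³ / ((28)·(28)²·(14)²) = 1.1e-5
P(DE₂)³ = 0.329 ⇒ P(DE₂) = 0.69 bar

P(DE₂) = 0.69 bar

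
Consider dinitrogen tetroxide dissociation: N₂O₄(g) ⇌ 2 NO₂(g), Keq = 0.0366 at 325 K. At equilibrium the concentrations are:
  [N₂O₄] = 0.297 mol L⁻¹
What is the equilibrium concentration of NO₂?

[NO₂] = 0.104 mol L⁻¹

At equilibrium, Keq = [NO₂]² / [N₂O₄] = 0.0366.
([NO₂])² / (0.297) = 0.0366
[NO₂]² = 0.0109 ⇒ [NO₂] = 0.104 mol L⁻¹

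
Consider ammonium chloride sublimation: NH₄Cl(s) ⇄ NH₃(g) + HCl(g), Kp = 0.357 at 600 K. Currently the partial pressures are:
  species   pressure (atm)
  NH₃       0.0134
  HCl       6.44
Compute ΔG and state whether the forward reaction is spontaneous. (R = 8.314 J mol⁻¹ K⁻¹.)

ΔG = -7.08 kJ/mol; the forward reaction is spontaneous

(NH₄Cl is a pure solid — omitted from Qp.)
Qp = P(NH₃)·P(HCl) = (0.0134)·(6.44) = 0.0863
ΔG = RT ln(Qp/Kp) = (8.314 J mol⁻¹ K⁻¹)(600 K) × ln(0.0863/0.357)
   = (4.988 kJ/mol)(-1.420) = -7.08 kJ/mol
ΔG < 0, so the forward reaction is spontaneous (proceeds forward).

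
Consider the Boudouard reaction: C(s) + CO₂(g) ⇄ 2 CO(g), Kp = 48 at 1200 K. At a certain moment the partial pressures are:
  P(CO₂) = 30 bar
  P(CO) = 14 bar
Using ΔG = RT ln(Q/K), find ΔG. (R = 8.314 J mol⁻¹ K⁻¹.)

(C is a pure solid — omitted from Qp.)
Qp = P(CO)² / P(CO₂) = (14)² / (30) = 6.53
ΔG = RT ln(Qp/Kp) = (8.314 J mol⁻¹ K⁻¹)(1200 K) × ln(6.53/48)
   = (9.977 kJ/mol)(-1.995) = -19.9 kJ/mol
ΔG < 0, so the forward reaction is spontaneous (proceeds forward).

ΔG = -19.9 kJ/mol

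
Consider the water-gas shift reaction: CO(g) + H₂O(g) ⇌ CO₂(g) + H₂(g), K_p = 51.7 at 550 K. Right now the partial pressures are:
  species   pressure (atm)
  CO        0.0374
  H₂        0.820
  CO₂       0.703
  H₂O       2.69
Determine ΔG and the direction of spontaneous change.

ΔG = -10.1 kJ/mol; the forward reaction is spontaneous

Q_p = P(CO₂)·P(H₂) / (P(CO)·P(H₂O)) = (0.703)·(0.820) / ((0.0374)·(2.69)) = 5.73
ΔG = RT ln(Q_p/K_p) = (8.314 J mol⁻¹ K⁻¹)(550 K) × ln(5.73/51.7)
   = (4.573 kJ/mol)(-2.200) = -10.1 kJ/mol
ΔG < 0, so the forward reaction is spontaneous (proceeds forward).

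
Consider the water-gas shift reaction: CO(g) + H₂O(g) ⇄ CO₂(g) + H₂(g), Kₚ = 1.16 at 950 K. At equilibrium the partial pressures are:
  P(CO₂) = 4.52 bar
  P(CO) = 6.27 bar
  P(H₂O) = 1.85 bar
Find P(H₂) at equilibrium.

P(H₂) = 2.98 bar

At equilibrium, Kₚ = P(CO₂)·P(H₂) / (P(CO)·P(H₂O)) = 1.16.
(4.52)·(P(H₂)) / ((6.27)·(1.85)) = 1.16
P(H₂) = 2.98 bar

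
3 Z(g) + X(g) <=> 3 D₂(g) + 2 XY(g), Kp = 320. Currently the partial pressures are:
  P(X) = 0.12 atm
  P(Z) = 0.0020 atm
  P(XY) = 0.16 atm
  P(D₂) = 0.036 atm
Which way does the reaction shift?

toward reactants

Qp = P(D₂)³·P(XY)² / (P(Z)³·P(X)) = (0.036)³·(0.16)² / ((0.0020)³·(0.12)) = 1200
Qp = 1200 > Kp = 320, so the reverse reaction proceeds.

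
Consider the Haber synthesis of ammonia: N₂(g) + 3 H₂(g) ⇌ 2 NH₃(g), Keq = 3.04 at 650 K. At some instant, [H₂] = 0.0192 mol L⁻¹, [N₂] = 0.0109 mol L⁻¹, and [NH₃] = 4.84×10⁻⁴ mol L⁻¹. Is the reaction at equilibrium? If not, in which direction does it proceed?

no net change (already at equilibrium)

Q = [NH₃]² / ([N₂]·[H₂]³) = (4.84×10⁻⁴)² / ((0.0109)·(0.0192)³) = 3.04
Q = 3.04 = Keq, so the system is already at equilibrium.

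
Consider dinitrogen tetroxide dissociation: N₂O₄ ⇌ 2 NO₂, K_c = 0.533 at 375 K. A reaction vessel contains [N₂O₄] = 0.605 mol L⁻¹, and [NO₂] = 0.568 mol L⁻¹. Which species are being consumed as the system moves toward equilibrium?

Q_c = [NO₂]² / [N₂O₄] = (0.568)² / (0.605) = 0.533
Q_c = 0.533 = K_c; the system is at equilibrium.

none (at equilibrium)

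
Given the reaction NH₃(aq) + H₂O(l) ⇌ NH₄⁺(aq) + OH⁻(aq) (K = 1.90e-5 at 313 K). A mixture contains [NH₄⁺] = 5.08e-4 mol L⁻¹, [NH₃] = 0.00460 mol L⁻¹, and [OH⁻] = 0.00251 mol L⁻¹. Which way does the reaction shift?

toward reactants

(H₂O is a pure liquid — omitted from Q.)
Q = [NH₄⁺]·[OH⁻] / [NH₃] = (5.08e-4)·(0.00251) / (0.00460) = 2.77e-4
Q = 2.77e-4 > K = 1.90e-5, so the reverse reaction proceeds.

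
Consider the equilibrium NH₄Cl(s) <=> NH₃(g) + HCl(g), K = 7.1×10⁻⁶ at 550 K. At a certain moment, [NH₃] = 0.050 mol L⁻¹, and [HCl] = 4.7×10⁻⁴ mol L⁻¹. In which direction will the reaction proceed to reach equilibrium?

(NH₄Cl is a pure solid — omitted from Q.)
Q = [NH₃]·[HCl] = (0.050)·(4.7×10⁻⁴) = 2.4×10⁻⁵
Q = 2.4×10⁻⁵ > K = 7.1×10⁻⁶, so the reverse reaction proceeds.

reverse (toward reactants)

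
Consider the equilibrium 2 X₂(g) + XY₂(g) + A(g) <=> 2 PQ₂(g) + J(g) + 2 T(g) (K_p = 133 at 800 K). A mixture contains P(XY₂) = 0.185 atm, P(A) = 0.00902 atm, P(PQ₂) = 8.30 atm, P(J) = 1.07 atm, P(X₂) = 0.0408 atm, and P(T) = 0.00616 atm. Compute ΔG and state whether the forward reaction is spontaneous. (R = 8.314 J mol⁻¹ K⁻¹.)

ΔG = 13.5 kJ/mol; the forward reaction is non-spontaneous

Q_p = P(PQ₂)²·P(J)·P(T)² / (P(X₂)²·P(XY₂)·P(A)) = (8.30)²·(1.07)·(0.00616)² / ((0.0408)²·(0.185)·(0.00902)) = 1010
ΔG = RT ln(Q_p/K_p) = (8.314 J mol⁻¹ K⁻¹)(800 K) × ln(1010/133)
   = (6.651 kJ/mol)(2.027) = 13.5 kJ/mol
ΔG > 0, so the forward reaction is non-spontaneous (proceeds in reverse).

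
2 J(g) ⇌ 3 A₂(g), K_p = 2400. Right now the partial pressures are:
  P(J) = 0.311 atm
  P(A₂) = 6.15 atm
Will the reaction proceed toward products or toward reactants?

neither direction; the system is at equilibrium

Q_p = P(A₂)³ / P(J)² = (6.15)³ / (0.311)² = 2400
Q_p = 2400 = K_p, so the system is already at equilibrium.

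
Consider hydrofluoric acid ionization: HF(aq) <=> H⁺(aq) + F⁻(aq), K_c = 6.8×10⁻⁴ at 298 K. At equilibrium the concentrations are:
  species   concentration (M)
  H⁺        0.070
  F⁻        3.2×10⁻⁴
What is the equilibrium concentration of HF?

[HF] = 0.033 M

At equilibrium, K_c = [H⁺]·[F⁻] / [HF] = 6.8×10⁻⁴.
(0.070)·(3.2×10⁻⁴) / ([HF]) = 6.8×10⁻⁴
[HF] = 0.0329 = 0.033 M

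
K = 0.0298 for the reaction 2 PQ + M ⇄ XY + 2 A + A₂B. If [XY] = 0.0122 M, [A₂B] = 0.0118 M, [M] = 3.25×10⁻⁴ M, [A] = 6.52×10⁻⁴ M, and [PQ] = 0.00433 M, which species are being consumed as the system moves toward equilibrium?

PQ, M (reactants)

Q = [XY]·[A]²·[A₂B] / ([PQ]²·[M]) = (0.0122)·(6.52×10⁻⁴)²·(0.0118) / ((0.00433)²·(3.25×10⁻⁴)) = 0.0100
Q = 0.0100 < K = 0.0298: net forward reaction.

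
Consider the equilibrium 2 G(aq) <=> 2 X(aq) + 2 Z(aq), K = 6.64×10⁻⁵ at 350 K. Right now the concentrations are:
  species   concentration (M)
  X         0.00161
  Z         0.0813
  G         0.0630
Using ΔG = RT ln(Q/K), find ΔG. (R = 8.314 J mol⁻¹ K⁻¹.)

ΔG = -7.95 kJ/mol

Q = [X]²·[Z]² / [G]² = (0.00161)²·(0.0813)² / (0.0630)² = 4.32×10⁻⁶
ΔG = RT ln(Q/K) = (8.314 J mol⁻¹ K⁻¹)(350 K) × ln(4.32×10⁻⁶/6.64×10⁻⁵)
   = (2.910 kJ/mol)(-2.732) = -7.95 kJ/mol
ΔG < 0, so the forward reaction is spontaneous (proceeds forward).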